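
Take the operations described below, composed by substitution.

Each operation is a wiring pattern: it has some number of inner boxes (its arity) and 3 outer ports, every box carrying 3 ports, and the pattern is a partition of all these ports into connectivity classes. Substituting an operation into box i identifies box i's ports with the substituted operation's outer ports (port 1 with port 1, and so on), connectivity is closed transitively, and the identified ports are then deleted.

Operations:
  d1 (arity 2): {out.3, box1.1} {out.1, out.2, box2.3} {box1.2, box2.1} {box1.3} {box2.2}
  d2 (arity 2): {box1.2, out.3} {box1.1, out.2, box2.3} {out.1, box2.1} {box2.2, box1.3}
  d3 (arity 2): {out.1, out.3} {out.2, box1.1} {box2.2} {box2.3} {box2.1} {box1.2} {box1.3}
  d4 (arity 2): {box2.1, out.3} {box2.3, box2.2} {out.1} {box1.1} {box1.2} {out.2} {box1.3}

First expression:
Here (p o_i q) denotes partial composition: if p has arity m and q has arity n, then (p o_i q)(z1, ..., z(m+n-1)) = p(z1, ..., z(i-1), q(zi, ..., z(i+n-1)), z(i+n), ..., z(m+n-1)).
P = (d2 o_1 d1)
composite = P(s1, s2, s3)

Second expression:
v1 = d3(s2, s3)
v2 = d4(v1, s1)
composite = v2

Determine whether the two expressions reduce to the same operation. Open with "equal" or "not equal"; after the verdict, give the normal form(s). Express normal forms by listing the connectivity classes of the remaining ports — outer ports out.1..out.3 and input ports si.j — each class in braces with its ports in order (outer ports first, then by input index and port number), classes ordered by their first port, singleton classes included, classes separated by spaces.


In normal form, the first expression is {out.1, s3.1} {out.2, out.3, s2.3, s3.3} {s1.1, s3.2} {s1.2, s2.1} {s1.3} {s2.2}
In normal form, the second expression is {out.1} {out.2} {out.3, s1.1} {s1.2, s1.3} {s2.1} {s2.2} {s2.3} {s3.1} {s3.2} {s3.3}
They disagree, so not equal.

not equal; first: {out.1, s3.1} {out.2, out.3, s2.3, s3.3} {s1.1, s3.2} {s1.2, s2.1} {s1.3} {s2.2}; second: {out.1} {out.2} {out.3, s1.1} {s1.2, s1.3} {s2.1} {s2.2} {s2.3} {s3.1} {s3.2} {s3.3}


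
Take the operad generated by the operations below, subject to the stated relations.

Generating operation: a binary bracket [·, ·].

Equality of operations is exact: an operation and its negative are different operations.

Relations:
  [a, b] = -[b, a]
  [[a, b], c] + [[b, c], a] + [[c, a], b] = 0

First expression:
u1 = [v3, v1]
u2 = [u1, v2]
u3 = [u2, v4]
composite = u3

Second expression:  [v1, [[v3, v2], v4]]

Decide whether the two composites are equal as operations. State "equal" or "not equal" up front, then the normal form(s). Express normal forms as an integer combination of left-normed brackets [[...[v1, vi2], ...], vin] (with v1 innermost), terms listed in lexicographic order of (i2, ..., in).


Normal form of the first expression: -[[[v1, v3], v2], v4]
Normal form of the second expression: -[[[v1, v2], v3], v4] + [[[v1, v3], v2], v4] + [[[v1, v4], v2], v3] - [[[v1, v4], v3], v2]
Different reductions; not equal.

not equal — first -[[[v1, v3], v2], v4], second -[[[v1, v2], v3], v4] + [[[v1, v3], v2], v4] + [[[v1, v4], v2], v3] - [[[v1, v4], v3], v2]


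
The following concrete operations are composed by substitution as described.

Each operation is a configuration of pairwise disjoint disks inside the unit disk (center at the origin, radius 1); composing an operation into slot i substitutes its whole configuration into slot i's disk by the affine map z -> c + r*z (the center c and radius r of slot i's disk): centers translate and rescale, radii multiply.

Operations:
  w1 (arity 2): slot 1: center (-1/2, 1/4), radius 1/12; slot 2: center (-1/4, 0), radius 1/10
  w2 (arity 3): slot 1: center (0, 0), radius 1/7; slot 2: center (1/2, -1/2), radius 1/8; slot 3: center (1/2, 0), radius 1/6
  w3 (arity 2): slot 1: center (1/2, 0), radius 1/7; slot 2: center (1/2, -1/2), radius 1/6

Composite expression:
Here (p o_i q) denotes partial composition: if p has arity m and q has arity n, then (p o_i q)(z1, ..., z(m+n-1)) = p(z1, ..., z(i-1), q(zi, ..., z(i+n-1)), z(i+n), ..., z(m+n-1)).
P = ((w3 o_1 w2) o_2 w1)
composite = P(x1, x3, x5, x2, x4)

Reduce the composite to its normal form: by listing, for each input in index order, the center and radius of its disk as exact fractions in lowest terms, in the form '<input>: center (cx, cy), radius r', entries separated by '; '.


x1: center (1/2, 0), radius 1/49; x2: center (4/7, 0), radius 1/42; x3: center (9/16, -15/224), radius 1/672; x4: center (1/2, -1/2), radius 1/6; x5: center (127/224, -1/14), radius 1/560

Affine substitution under w3: radii multiply and x-centers shift.
for x1, the 2-step affine chain lands on center (1/2, 0), radius 1/49
for x3, the 3-step affine chain lands on center (9/16, -15/224), radius 1/672
for x5, the 3-step affine chain lands on center (127/224, -1/14), radius 1/560
for x2, the 2-step affine chain lands on center (4/7, 0), radius 1/42
for x4, the 1-step affine chain lands on center (1/2, -1/2), radius 1/6


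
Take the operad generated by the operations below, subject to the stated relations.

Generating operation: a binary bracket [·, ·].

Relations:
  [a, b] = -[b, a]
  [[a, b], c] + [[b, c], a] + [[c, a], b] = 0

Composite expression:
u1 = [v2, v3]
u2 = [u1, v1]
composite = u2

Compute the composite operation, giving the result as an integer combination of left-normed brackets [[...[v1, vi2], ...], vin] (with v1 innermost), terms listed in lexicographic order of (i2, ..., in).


Left-normed coefficients sit on the v1-initial expansion words.
Composite bracket: [[v2, v3], v1]
Under [a, b] = ab - ba we get 4 signed associative words (2^2 = 4).
Keep just the words that open with v1:
  sign of v1v2v3 is -1, so it contributes -[[v1, v2], v3]
  sign of v1v3v2 is +1, so it contributes +[[v1, v3], v2]

-[[v1, v2], v3] + [[v1, v3], v2]


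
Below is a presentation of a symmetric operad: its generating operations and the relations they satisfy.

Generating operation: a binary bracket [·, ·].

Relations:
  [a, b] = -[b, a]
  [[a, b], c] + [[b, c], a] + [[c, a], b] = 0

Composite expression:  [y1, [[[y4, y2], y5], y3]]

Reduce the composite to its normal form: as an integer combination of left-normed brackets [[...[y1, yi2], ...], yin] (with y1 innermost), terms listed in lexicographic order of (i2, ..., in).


-[[[[y1, y2], y4], y5], y3] + [[[[y1, y3], y2], y4], y5] - [[[[y1, y3], y4], y2], y5] - [[[[y1, y3], y5], y2], y4] + [[[[y1, y3], y5], y4], y2] + [[[[y1, y4], y2], y5], y3] + [[[[y1, y5], y2], y4], y3] - [[[[y1, y5], y4], y2], y3]

In the tensor algebra, words opening y1 carry the y1-anchored form.
Composite bracket: [y1, [[[y4, y2], y5], y3]]
Applying ab - ba throughout gives 16 signed words (2^4 = 16).
Coefficients come from the y1-initial words:
  from y1y2y4y5y3, sign -1: term -[[[[y1, y2], y4], y5], y3]
  from y1y3y2y4y5, sign +1: term +[[[[y1, y3], y2], y4], y5]
  from y1y3y4y2y5, sign -1: term -[[[[y1, y3], y4], y2], y5]
  from y1y3y5y2y4, sign -1: term -[[[[y1, y3], y5], y2], y4]
  from y1y3y5y4y2, sign +1: term +[[[[y1, y3], y5], y4], y2]
  from y1y4y2y5y3, sign +1: term +[[[[y1, y4], y2], y5], y3]
  from y1y5y2y4y3, sign +1: term +[[[[y1, y5], y2], y4], y3]
  from y1y5y4y2y3, sign -1: term -[[[[y1, y5], y4], y2], y3]


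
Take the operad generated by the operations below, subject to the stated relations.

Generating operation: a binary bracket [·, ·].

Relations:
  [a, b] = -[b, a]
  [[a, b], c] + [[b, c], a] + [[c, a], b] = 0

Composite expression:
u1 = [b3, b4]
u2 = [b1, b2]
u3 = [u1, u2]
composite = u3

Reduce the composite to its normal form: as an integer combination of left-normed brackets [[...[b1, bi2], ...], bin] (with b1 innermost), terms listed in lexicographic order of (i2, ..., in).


-[[[b1, b2], b3], b4] + [[[b1, b2], b4], b3]

Skip Jacobi rewriting: expand, keep b1-initial words, read off terms.
Composite bracket: [[b3, b4], [b1, b2]]
Applying ab - ba throughout gives 8 signed words (2^3 = 8).
Collect the words opening with b1:
  sign of b1b2b3b4 is -1, so it contributes -[[[b1, b2], b3], b4]
  sign of b1b2b4b3 is +1, so it contributes +[[[b1, b2], b4], b3]


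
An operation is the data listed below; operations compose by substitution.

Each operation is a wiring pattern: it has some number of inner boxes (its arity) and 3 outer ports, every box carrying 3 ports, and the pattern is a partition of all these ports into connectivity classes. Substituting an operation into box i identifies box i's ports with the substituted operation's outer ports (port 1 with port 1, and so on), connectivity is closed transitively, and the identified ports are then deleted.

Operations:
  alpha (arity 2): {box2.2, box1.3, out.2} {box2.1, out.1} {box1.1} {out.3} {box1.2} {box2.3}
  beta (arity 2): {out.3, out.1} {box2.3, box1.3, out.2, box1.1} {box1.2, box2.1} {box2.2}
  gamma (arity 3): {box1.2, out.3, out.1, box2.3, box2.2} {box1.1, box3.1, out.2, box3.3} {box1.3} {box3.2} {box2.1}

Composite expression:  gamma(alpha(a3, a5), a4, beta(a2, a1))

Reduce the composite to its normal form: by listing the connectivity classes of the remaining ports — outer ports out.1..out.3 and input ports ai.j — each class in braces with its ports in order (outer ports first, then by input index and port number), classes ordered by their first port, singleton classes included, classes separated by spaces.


Two ports join when wires chain via gamma-identified ports.
the subtree at alpha composes to {out.1, a5.1} {out.2, a3.3, a5.2} {out.3} {a3.1} {a3.2} {a5.3} on (a3, a5); out.j = own outer ports
the subtree at beta composes to {out.1, out.3} {out.2, a1.3, a2.1, a2.3} {a1.1, a2.2} {a1.2} on (a2, a1); out.j = own outer ports
the subtree at gamma composes to {out.1, out.3, a3.3, a4.2, a4.3, a5.2} {out.2, a5.1} {a1.1, a2.2} {a1.2} {a1.3, a2.1, a2.3} {a3.1} {a3.2} {a4.1} {a5.3} on (a3, a5, a4, a2, a1); out.j = own outer ports

{out.1, out.3, a3.3, a4.2, a4.3, a5.2} {out.2, a5.1} {a1.1, a2.2} {a1.2} {a1.3, a2.1, a2.3} {a3.1} {a3.2} {a4.1} {a5.3}


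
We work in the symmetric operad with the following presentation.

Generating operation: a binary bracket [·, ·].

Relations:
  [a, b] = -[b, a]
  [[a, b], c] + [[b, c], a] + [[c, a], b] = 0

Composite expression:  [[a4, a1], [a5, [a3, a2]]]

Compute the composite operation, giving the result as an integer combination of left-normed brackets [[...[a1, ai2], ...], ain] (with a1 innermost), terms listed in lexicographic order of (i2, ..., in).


-[[[[a1, a4], a2], a3], a5] + [[[[a1, a4], a3], a2], a5] + [[[[a1, a4], a5], a2], a3] - [[[[a1, a4], a5], a3], a2]

Expand each bracket as ab - ba; the a1-initial words give the coefficients.
Composite bracket: [[a4, a1], [a5, [a3, a2]]]
Each bracket splits as ab - ba, giving 16 signed words (2^4 = 16).
Collect the words opening with a1:
  a1a4a2a3a5 appears with sign -1, giving the term -[[[[a1, a4], a2], a3], a5]
  a1a4a3a2a5 appears with sign +1, giving the term +[[[[a1, a4], a3], a2], a5]
  a1a4a5a2a3 appears with sign +1, giving the term +[[[[a1, a4], a5], a2], a3]
  a1a4a5a3a2 appears with sign -1, giving the term -[[[[a1, a4], a5], a3], a2]


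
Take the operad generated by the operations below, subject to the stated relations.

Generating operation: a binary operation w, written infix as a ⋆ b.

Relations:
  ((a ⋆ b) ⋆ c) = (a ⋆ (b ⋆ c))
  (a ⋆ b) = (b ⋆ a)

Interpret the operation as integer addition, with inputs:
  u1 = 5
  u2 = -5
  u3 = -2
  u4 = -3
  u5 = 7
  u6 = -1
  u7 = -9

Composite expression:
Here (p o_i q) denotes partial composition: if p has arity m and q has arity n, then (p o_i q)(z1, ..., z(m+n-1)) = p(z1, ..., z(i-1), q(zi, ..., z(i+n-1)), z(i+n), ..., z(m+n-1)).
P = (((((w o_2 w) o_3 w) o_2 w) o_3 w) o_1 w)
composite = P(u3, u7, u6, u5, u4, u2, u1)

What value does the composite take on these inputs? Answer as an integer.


-8

(u3 ⋆ u7) = -11
(u5 ⋆ u4) = 4
(u6 ⋆ (u5 ⋆ u4)) = 3
(u2 ⋆ u1) = 0
((u6 ⋆ (u5 ⋆ u4)) ⋆ (u2 ⋆ u1)) = 3
((u3 ⋆ u7) ⋆ ((u6 ⋆ (u5 ⋆ u4)) ⋆ (u2 ⋆ u1))) = -8


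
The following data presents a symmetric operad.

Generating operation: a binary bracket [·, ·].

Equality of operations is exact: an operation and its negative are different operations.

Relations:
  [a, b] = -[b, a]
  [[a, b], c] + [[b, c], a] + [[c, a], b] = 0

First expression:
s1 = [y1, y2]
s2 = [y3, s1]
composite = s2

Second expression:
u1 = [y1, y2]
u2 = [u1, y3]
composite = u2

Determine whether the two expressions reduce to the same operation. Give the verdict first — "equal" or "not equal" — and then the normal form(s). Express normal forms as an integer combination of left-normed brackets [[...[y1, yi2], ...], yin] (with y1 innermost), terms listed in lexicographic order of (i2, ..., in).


not equal: they reduce to -[[y1, y2], y3] and [[y1, y2], y3]

The first expression, normalized: -[[y1, y2], y3]
The second expression, normalized: [[y1, y2], y3]
The normal forms differ: not equal.


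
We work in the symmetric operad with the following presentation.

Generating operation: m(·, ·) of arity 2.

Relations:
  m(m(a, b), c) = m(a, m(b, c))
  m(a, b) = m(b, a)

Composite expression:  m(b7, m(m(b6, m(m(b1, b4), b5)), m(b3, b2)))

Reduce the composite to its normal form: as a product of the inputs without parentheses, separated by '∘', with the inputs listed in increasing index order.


b1 ∘ b2 ∘ b3 ∘ b4 ∘ b5 ∘ b6 ∘ b7

With m associative and commutative, the b-input set is all that matters.
m(b1, b4) collapses to b1 ∘ b4
m(m(b1, b4), b5) collapses to b1 ∘ b4 ∘ b5
m(b6, m(m(b1, b4), b5)) collapses to b6 ∘ b1 ∘ b4 ∘ b5
m(b3, b2) collapses to b3 ∘ b2
m(m(b6, m(m(b1, b4), b5)), m(b3, b2)) collapses to b6 ∘ b1 ∘ b4 ∘ b5 ∘ b3 ∘ b2
m(b7, m(m(b6, m(m(b1, b4), b5)), m(b3, b2))) collapses to b7 ∘ b6 ∘ b1 ∘ b4 ∘ b5 ∘ b3 ∘ b2
rearranged into index order: b1 ∘ b2 ∘ b3 ∘ b4 ∘ b5 ∘ b6 ∘ b7


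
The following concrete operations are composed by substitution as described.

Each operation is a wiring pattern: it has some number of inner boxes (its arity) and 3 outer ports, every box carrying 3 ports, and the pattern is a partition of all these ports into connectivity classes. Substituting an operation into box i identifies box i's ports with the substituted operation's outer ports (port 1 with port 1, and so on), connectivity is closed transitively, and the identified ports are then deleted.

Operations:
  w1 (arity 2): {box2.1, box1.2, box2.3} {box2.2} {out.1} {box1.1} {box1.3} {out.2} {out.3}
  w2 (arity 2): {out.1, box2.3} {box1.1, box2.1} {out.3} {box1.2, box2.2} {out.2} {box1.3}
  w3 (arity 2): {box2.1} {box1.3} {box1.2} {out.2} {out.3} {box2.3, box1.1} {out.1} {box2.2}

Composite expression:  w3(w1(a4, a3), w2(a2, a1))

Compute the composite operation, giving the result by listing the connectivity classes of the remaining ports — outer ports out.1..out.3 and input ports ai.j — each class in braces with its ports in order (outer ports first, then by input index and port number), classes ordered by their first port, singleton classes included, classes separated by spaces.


Connectivity passes through glued w3-boundaries; trace each wire chain.
after w1, the pattern on (a4, a3) reads {out.1} {out.2} {out.3} {a3.1, a3.3, a4.2} {a3.2} {a4.1} {a4.3} (out.j = its outer ports)
after w2, the pattern on (a2, a1) reads {out.1, a1.3} {out.2} {out.3} {a1.1, a2.1} {a1.2, a2.2} {a2.3} (out.j = its outer ports)
after w3, the pattern on (a4, a3, a2, a1) reads {out.1} {out.2} {out.3} {a1.1, a2.1} {a1.2, a2.2} {a1.3} {a2.3} {a3.1, a3.3, a4.2} {a3.2} {a4.1} {a4.3} (out.j = its outer ports)

{out.1} {out.2} {out.3} {a1.1, a2.1} {a1.2, a2.2} {a1.3} {a2.3} {a3.1, a3.3, a4.2} {a3.2} {a4.1} {a4.3}


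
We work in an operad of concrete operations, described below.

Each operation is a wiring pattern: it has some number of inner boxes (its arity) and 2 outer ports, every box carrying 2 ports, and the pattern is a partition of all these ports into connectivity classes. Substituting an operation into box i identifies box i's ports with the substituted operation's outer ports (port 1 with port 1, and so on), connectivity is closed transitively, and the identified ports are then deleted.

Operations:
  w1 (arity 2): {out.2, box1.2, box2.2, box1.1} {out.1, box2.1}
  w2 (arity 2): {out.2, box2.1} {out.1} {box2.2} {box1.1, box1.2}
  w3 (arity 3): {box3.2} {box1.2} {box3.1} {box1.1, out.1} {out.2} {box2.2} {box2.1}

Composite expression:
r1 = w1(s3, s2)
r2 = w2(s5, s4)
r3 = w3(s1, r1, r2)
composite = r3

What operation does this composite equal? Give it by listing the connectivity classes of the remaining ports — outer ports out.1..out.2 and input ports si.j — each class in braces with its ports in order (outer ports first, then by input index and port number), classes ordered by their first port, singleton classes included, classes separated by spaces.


{out.1, s1.1} {out.2} {s1.2} {s2.1} {s2.2, s3.1, s3.2} {s4.1} {s4.2} {s5.1, s5.2}

Connectivity passes through glued w3-boundaries; trace each wire chain.
composing w1 on (s3, s2), with out.j its own outer ports: {out.1, s2.1} {out.2, s2.2, s3.1, s3.2}
composing w2 on (s5, s4), with out.j its own outer ports: {out.1} {out.2, s4.1} {s4.2} {s5.1, s5.2}
composing w3 on (s1, s3, s2, s5, s4), with out.j its own outer ports: {out.1, s1.1} {out.2} {s1.2} {s2.1} {s2.2, s3.1, s3.2} {s4.1} {s4.2} {s5.1, s5.2}


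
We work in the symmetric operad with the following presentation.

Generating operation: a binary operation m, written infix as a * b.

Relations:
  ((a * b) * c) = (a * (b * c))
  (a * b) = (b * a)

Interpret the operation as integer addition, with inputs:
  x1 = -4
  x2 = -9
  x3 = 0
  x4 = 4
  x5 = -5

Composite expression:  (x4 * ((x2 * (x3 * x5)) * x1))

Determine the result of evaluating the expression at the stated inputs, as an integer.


-14

(x3 * x5) = -5
(x2 * (x3 * x5)) = -14
((x2 * (x3 * x5)) * x1) = -18
(x4 * ((x2 * (x3 * x5)) * x1)) = -14


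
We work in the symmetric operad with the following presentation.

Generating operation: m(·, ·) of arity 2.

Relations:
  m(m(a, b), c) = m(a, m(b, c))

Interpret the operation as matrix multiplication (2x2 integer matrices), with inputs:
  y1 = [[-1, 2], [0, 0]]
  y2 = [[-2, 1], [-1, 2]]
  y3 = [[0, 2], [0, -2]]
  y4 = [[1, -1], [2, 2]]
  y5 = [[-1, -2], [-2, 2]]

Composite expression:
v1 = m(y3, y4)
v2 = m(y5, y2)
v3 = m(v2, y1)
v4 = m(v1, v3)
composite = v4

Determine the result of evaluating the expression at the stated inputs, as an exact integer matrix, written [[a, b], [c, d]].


[[-24, 48], [24, -48]]

m(y3, y4) = [[4, 4], [-4, -4]]
m(y5, y2) = [[4, -5], [2, 2]]
m(m(y5, y2), y1) = [[-4, 8], [-2, 4]]
m(m(y3, y4), m(m(y5, y2), y1)) = [[-24, 48], [24, -48]]


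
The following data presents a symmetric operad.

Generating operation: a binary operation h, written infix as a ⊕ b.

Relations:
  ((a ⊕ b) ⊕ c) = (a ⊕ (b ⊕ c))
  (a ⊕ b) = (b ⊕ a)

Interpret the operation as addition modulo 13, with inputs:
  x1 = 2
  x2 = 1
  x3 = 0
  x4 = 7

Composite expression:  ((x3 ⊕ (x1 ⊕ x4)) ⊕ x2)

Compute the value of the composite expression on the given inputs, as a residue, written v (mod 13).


10 (mod 13)

(x1 ⊕ x4) = 9
(x3 ⊕ (x1 ⊕ x4)) = 9
((x3 ⊕ (x1 ⊕ x4)) ⊕ x2) = 10


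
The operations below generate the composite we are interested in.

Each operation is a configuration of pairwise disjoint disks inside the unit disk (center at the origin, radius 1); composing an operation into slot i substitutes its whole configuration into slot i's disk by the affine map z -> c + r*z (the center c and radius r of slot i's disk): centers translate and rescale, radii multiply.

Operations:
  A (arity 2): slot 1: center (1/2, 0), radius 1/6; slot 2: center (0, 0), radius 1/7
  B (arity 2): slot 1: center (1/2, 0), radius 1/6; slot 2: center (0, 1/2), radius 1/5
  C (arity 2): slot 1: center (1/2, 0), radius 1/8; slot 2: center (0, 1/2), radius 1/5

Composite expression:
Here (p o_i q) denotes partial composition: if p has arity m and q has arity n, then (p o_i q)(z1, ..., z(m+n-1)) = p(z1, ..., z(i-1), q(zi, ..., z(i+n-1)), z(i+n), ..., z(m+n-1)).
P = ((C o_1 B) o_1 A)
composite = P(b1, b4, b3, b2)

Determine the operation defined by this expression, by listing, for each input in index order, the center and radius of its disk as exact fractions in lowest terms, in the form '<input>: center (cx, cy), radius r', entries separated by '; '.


b1: center (55/96, 0), radius 1/288; b2: center (0, 1/2), radius 1/5; b3: center (1/2, 1/16), radius 1/40; b4: center (9/16, 0), radius 1/336

Nesting under C composes maps z -> c + r*z down each b-path.
for b1, the 3-step affine chain lands on center (55/96, 0), radius 1/288
for b4, the 3-step affine chain lands on center (9/16, 0), radius 1/336
for b3, the 2-step affine chain lands on center (1/2, 1/16), radius 1/40
for b2, the 1-step affine chain lands on center (0, 1/2), radius 1/5


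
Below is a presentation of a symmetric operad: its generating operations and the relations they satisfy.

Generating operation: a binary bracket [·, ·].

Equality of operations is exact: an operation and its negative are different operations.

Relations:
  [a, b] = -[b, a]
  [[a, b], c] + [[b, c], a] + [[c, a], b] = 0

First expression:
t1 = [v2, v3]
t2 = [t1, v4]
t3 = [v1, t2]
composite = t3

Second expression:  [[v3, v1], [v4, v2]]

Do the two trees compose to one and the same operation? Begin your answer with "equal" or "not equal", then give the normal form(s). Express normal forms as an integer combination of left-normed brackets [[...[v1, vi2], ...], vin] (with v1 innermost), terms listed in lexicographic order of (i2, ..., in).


not equal: they reduce to [[[v1, v2], v3], v4] - [[[v1, v3], v2], v4] - [[[v1, v4], v2], v3] + [[[v1, v4], v3], v2] and [[[v1, v3], v2], v4] - [[[v1, v3], v4], v2]

The first expression reduces to [[[v1, v2], v3], v4] - [[[v1, v3], v2], v4] - [[[v1, v4], v2], v3] + [[[v1, v4], v3], v2]
The second expression reduces to [[[v1, v3], v2], v4] - [[[v1, v3], v4], v2]
Different reductions; not equal.


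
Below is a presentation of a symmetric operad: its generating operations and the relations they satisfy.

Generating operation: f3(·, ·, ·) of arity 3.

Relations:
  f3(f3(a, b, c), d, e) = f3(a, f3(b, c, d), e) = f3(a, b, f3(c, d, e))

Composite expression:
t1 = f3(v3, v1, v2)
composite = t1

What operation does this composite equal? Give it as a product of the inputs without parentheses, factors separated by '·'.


v3 · v1 · v2

The f3-tree's shape is irrelevant; the v-reading-order decides.
f3(v3, v1, v2) reduces to v3 · v1 · v2


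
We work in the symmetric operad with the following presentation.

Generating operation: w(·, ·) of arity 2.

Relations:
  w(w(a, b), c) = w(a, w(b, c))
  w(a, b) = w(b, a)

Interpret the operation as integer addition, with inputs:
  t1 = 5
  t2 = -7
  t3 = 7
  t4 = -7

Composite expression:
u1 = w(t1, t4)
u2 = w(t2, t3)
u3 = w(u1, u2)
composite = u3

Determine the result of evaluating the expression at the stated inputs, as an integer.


-2

w(t1, t4) = -2
w(t2, t3) = 0
w(w(t1, t4), w(t2, t3)) = -2


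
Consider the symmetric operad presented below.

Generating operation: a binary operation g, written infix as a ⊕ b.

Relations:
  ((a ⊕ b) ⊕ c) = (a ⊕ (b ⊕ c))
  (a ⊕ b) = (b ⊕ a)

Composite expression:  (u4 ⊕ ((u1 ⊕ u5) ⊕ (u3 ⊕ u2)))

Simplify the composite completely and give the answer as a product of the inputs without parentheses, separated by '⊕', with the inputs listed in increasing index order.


u1 ⊕ u2 ⊕ u3 ⊕ u4 ⊕ u5

Both nesting and order wash out for g; what remains is which u's occur.
(u1 ⊕ u5) flattens to u1 ⊕ u5
(u3 ⊕ u2) flattens to u3 ⊕ u2
((u1 ⊕ u5) ⊕ (u3 ⊕ u2)) flattens to u1 ⊕ u5 ⊕ u3 ⊕ u2
(u4 ⊕ ((u1 ⊕ u5) ⊕ (u3 ⊕ u2))) flattens to u4 ⊕ u1 ⊕ u5 ⊕ u3 ⊕ u2
sorting the factors by input index: u1 ⊕ u2 ⊕ u3 ⊕ u4 ⊕ u5


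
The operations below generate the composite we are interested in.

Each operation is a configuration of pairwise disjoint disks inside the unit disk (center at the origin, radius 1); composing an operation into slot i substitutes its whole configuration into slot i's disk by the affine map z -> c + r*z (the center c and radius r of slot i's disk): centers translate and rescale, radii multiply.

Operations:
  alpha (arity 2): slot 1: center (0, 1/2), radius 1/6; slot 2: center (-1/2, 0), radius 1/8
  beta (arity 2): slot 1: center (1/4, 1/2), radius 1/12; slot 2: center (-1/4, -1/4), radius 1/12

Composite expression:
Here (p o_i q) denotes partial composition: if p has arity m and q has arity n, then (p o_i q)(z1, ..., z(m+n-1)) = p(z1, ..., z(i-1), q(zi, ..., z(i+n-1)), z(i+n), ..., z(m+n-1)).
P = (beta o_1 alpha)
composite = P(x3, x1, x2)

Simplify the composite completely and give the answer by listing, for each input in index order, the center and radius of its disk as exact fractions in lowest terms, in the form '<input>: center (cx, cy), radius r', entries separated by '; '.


x1: center (5/24, 1/2), radius 1/96; x2: center (-1/4, -1/4), radius 1/12; x3: center (1/4, 13/24), radius 1/72

Only the slot chain above each x matters under beta; compose those maps.
for x3, the 2-step affine chain lands on center (1/4, 13/24), radius 1/72
for x1, the 2-step affine chain lands on center (5/24, 1/2), radius 1/96
for x2, the 1-step affine chain lands on center (-1/4, -1/4), radius 1/12


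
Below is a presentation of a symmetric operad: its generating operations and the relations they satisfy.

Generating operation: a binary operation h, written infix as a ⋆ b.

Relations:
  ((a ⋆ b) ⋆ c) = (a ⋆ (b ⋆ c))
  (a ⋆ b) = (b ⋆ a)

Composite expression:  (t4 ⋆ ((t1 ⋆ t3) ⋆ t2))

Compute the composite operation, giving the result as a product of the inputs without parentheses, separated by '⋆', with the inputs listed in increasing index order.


t1 ⋆ t2 ⋆ t3 ⋆ t4


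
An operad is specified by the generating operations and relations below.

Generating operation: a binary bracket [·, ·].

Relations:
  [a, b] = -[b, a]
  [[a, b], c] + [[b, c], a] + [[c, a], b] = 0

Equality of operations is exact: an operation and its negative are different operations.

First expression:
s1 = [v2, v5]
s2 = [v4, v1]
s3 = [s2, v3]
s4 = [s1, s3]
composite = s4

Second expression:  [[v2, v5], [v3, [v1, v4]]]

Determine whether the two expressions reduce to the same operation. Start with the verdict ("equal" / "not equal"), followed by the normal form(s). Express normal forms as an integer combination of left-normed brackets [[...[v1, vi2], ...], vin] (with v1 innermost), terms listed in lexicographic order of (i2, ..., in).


equal; the common form is [[[[v1, v4], v3], v2], v5] - [[[[v1, v4], v3], v5], v2]


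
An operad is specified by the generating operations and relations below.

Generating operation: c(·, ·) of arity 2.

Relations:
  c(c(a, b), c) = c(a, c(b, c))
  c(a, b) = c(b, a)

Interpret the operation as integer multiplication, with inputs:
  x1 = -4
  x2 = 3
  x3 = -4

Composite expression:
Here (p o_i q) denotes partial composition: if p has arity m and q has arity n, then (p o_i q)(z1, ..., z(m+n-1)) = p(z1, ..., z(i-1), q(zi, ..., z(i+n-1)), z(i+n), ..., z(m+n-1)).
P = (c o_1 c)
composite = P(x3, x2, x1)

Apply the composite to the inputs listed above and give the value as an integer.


48

c(x3, x2) = -12
c(c(x3, x2), x1) = 48


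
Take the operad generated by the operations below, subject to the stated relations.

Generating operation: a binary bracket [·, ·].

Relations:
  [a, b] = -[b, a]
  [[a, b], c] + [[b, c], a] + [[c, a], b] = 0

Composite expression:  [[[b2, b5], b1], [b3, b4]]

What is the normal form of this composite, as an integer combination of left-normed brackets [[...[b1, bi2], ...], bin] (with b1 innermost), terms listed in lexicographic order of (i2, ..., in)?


-[[[[b1, b2], b5], b3], b4] + [[[[b1, b2], b5], b4], b3] + [[[[b1, b5], b2], b3], b4] - [[[[b1, b5], b2], b4], b3]


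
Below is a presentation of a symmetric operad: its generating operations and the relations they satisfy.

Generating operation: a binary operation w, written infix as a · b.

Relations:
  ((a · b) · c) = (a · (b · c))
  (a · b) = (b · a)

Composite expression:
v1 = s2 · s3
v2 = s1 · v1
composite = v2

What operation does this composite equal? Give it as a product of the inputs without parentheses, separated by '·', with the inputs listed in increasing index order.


s1 · s2 · s3

Key point: w commutes, so take the s-inputs in any fixed order.
(s2 · s3) flattens to s2 · s3
(s1 · (s2 · s3)) flattens to s1 · s2 · s3
rearranged into index order: s1 · s2 · s3


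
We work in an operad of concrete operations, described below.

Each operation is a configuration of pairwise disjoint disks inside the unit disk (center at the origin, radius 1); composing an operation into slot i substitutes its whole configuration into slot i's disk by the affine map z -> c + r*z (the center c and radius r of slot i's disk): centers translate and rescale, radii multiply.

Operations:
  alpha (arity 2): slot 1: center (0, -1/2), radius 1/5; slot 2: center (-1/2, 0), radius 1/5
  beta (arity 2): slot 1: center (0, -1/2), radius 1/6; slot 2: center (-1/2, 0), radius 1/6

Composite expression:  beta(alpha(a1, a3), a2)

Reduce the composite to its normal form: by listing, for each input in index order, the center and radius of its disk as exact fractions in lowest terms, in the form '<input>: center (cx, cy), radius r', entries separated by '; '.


Below beta, radii multiply path by path; the a-disk centers shift.
for a1, the 2-step affine chain lands on center (0, -7/12), radius 1/30
for a3, the 2-step affine chain lands on center (-1/12, -1/2), radius 1/30
for a2, the 1-step affine chain lands on center (-1/2, 0), radius 1/6

a1: center (0, -7/12), radius 1/30; a2: center (-1/2, 0), radius 1/6; a3: center (-1/12, -1/2), radius 1/30


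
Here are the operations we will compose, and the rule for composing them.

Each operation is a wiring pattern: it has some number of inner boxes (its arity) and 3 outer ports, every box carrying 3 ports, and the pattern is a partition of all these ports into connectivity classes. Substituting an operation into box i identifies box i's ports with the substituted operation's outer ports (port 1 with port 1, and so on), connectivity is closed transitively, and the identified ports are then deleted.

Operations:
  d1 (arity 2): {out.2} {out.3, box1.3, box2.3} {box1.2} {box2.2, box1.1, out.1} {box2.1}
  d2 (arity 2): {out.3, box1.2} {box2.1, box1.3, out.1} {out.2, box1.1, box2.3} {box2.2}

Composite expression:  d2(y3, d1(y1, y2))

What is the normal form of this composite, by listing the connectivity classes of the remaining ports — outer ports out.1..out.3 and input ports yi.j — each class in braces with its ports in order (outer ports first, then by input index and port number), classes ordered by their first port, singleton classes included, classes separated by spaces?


Two ports join when wires chain via d2-identified ports.
after d1, the pattern on (y1, y2) reads {out.1, y1.1, y2.2} {out.2} {out.3, y1.3, y2.3} {y1.2} {y2.1} (out.j = its outer ports)
after d2, the pattern on (y3, y1, y2) reads {out.1, y1.1, y2.2, y3.3} {out.2, y1.3, y2.3, y3.1} {out.3, y3.2} {y1.2} {y2.1} (out.j = its outer ports)

{out.1, y1.1, y2.2, y3.3} {out.2, y1.3, y2.3, y3.1} {out.3, y3.2} {y1.2} {y2.1}


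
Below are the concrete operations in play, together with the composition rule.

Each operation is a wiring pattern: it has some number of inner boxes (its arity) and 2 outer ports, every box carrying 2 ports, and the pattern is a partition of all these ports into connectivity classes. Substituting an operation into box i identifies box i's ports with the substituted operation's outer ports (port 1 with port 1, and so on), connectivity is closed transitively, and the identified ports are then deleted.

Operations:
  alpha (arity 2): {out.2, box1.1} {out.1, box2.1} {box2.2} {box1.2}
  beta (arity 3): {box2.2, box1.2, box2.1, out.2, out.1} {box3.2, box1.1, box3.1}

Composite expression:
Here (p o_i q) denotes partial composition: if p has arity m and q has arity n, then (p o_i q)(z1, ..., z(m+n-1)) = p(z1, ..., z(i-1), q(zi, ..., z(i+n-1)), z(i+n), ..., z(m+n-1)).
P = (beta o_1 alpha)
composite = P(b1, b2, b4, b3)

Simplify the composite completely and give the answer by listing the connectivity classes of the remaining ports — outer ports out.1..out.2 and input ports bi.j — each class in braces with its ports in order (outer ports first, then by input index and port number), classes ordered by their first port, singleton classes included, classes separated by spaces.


{out.1, out.2, b1.1, b4.1, b4.2} {b1.2} {b2.1, b3.1, b3.2} {b2.2}


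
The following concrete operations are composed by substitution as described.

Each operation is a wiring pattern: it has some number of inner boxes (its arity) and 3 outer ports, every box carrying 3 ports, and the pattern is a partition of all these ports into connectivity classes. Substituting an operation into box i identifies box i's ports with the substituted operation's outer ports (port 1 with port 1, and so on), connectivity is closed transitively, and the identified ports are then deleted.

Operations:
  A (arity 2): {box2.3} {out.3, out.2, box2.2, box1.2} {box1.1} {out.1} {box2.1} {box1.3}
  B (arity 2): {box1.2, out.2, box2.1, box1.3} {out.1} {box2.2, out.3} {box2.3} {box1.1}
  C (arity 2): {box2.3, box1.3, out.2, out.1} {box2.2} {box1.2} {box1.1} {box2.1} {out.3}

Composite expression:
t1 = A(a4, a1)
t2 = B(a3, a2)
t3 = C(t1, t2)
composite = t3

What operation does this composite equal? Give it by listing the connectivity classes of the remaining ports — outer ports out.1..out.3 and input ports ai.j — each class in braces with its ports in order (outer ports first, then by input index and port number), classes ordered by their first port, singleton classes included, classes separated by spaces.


{out.1, out.2, a1.2, a2.2, a4.2} {out.3} {a1.1} {a1.3} {a2.1, a3.2, a3.3} {a2.3} {a3.1} {a4.1} {a4.3}


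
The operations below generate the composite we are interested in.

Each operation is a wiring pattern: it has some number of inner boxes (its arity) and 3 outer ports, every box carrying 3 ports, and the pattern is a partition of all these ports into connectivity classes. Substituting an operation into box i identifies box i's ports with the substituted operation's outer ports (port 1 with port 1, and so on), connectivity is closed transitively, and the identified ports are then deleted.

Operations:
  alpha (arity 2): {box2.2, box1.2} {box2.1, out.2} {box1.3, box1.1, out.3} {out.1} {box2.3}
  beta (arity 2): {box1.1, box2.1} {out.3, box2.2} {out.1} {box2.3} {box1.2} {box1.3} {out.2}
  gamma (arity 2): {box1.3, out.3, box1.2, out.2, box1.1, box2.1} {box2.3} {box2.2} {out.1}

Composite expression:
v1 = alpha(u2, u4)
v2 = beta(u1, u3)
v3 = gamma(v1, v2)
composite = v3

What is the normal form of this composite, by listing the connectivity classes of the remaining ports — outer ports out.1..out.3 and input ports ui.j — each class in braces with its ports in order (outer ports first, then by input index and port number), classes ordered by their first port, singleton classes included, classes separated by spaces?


{out.1} {out.2, out.3, u2.1, u2.3, u4.1} {u1.1, u3.1} {u1.2} {u1.3} {u2.2, u4.2} {u3.2} {u3.3} {u4.3}

After gluing at gamma, chains via deleted ports link the u-ports.
after alpha, the pattern on (u2, u4) reads {out.1} {out.2, u4.1} {out.3, u2.1, u2.3} {u2.2, u4.2} {u4.3} (out.j = its outer ports)
after beta, the pattern on (u1, u3) reads {out.1} {out.2} {out.3, u3.2} {u1.1, u3.1} {u1.2} {u1.3} {u3.3} (out.j = its outer ports)
after gamma, the pattern on (u2, u4, u1, u3) reads {out.1} {out.2, out.3, u2.1, u2.3, u4.1} {u1.1, u3.1} {u1.2} {u1.3} {u2.2, u4.2} {u3.2} {u3.3} {u4.3} (out.j = its outer ports)


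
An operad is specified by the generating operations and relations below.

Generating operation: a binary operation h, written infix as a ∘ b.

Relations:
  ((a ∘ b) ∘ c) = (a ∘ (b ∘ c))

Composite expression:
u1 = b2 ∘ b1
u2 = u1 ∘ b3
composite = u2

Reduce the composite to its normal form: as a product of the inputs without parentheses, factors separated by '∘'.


b2 ∘ b1 ∘ b3


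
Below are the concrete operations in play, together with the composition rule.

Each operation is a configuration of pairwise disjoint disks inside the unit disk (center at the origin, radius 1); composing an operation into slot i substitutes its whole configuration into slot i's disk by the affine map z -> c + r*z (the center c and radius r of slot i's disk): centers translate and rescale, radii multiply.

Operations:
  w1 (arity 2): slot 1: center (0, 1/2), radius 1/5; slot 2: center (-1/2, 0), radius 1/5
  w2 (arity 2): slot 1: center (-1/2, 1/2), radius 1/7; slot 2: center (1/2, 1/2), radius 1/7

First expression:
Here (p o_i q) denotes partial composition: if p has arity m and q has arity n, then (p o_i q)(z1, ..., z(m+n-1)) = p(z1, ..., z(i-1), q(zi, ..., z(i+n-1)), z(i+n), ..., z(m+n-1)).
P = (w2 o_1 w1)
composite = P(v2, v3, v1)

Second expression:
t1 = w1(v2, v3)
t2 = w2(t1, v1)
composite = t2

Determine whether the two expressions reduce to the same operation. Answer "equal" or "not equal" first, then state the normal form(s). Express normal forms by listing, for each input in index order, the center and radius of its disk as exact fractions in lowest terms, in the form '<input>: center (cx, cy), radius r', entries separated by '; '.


In normal form, the first expression is v1: center (1/2, 1/2), radius 1/7; v2: center (-1/2, 4/7), radius 1/35; v3: center (-4/7, 1/2), radius 1/35
In normal form, the second expression is v1: center (1/2, 1/2), radius 1/7; v2: center (-1/2, 4/7), radius 1/35; v3: center (-4/7, 1/2), radius 1/35
The forms coincide; equal.

equal; the common form is v1: center (1/2, 1/2), radius 1/7; v2: center (-1/2, 4/7), radius 1/35; v3: center (-4/7, 1/2), radius 1/35


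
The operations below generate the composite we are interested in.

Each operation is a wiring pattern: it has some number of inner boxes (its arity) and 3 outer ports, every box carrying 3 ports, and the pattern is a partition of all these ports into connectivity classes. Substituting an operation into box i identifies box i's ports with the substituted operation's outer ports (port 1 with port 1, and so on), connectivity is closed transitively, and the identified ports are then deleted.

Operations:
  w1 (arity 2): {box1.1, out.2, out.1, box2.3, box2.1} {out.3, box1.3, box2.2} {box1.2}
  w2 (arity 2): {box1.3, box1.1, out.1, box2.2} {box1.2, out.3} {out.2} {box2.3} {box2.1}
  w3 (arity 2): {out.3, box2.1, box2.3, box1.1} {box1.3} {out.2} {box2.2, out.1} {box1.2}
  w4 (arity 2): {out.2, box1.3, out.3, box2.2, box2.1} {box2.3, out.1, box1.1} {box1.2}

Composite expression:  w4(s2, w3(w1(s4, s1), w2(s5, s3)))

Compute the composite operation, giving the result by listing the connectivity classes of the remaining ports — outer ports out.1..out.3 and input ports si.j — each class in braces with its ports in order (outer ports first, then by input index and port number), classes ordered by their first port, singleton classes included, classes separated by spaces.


{out.1, s1.1, s1.3, s2.1, s3.2, s4.1, s5.1, s5.2, s5.3} {out.2, out.3, s2.3} {s1.2, s4.3} {s2.2} {s3.1} {s3.3} {s4.2}

After gluing at w4, chains via deleted ports link the s-ports.
through w1, on inputs (s4, s1): {out.1, out.2, s1.1, s1.3, s4.1} {out.3, s1.2, s4.3} {s4.2} (out.j = stage outer ports)
through w2, on inputs (s5, s3): {out.1, s3.2, s5.1, s5.3} {out.2} {out.3, s5.2} {s3.1} {s3.3} (out.j = stage outer ports)
through w3, on inputs (s4, s1, s5, s3): {out.1} {out.2} {out.3, s1.1, s1.3, s3.2, s4.1, s5.1, s5.2, s5.3} {s1.2, s4.3} {s3.1} {s3.3} {s4.2} (out.j = stage outer ports)
through w4, on inputs (s2, s4, s1, s5, s3): {out.1, s1.1, s1.3, s2.1, s3.2, s4.1, s5.1, s5.2, s5.3} {out.2, out.3, s2.3} {s1.2, s4.3} {s2.2} {s3.1} {s3.3} {s4.2} (out.j = stage outer ports)


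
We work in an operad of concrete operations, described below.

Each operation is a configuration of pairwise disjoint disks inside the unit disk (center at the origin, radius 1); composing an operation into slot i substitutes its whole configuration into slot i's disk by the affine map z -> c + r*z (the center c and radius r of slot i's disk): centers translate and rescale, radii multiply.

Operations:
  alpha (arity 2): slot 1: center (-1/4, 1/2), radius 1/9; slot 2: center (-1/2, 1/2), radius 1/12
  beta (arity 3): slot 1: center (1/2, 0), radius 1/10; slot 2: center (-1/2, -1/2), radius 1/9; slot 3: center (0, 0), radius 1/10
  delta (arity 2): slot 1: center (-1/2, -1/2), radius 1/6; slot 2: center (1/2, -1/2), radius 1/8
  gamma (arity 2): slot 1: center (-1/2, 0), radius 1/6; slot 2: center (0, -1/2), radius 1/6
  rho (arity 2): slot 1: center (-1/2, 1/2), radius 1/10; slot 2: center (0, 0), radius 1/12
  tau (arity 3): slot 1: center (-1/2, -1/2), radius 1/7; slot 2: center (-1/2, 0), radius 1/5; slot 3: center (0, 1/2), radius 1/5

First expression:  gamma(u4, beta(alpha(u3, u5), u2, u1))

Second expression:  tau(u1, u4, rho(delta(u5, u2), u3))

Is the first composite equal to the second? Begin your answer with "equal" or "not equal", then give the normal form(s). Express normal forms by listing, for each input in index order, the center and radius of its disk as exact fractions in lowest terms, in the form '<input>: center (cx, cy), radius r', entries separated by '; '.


not equal — first u1: center (0, -1/2), radius 1/60; u2: center (-1/12, -7/12), radius 1/54; u3: center (19/240, -59/120), radius 1/540; u4: center (-1/2, 0), radius 1/6; u5: center (3/40, -59/120), radius 1/720, second u1: center (-1/2, -1/2), radius 1/7; u2: center (-9/100, 59/100), radius 1/400; u3: center (0, 1/2), radius 1/60; u4: center (-1/2, 0), radius 1/5; u5: center (-11/100, 59/100), radius 1/300

The first composite normalizes to u1: center (0, -1/2), radius 1/60; u2: center (-1/12, -7/12), radius 1/54; u3: center (19/240, -59/120), radius 1/540; u4: center (-1/2, 0), radius 1/6; u5: center (3/40, -59/120), radius 1/720
The second composite normalizes to u1: center (-1/2, -1/2), radius 1/7; u2: center (-9/100, 59/100), radius 1/400; u3: center (0, 1/2), radius 1/60; u4: center (-1/2, 0), radius 1/5; u5: center (-11/100, 59/100), radius 1/300
They disagree, so not equal.
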